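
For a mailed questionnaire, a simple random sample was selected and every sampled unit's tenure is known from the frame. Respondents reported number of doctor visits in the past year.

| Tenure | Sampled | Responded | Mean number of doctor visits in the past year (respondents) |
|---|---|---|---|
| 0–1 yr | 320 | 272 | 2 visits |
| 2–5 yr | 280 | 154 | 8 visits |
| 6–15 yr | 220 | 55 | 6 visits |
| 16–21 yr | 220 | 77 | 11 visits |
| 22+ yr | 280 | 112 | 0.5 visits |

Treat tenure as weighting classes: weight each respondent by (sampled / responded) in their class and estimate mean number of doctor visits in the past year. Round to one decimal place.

Class response rates: 0–1 yr 272/320 = 85%, 2–5 yr 154/280 = 55%, 6–15 yr 55/220 = 25%, 16–21 yr 77/220 = 35%, 22+ yr 112/280 = 40%.
Inverse-response-rate weighting restores each class to its sampled count, so class totals weight by n_sampled:
  0–1 yr: 320 × 2 = 640
  2–5 yr: 280 × 8 = 2240
  6–15 yr: 220 × 6 = 1320
  16–21 yr: 220 × 11 = 2420
  22+ yr: 280 × 0.5 = 140
Adjusted estimate = 6760 / 1,320 = 5.12121 → 5.1.

5.1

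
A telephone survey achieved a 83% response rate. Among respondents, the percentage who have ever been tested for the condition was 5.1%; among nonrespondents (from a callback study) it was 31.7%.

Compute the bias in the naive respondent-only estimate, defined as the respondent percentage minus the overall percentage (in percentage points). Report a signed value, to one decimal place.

Nonresponse fraction = 1 − 0.83 = 0.17.
Bias = (nonresponse fraction) × (respondent percentage − nonrespondent percentage)
     = 0.17 × (5.1 − 31.7) = 0.17 × -26.6 = -4.522.

-4.5 percentage points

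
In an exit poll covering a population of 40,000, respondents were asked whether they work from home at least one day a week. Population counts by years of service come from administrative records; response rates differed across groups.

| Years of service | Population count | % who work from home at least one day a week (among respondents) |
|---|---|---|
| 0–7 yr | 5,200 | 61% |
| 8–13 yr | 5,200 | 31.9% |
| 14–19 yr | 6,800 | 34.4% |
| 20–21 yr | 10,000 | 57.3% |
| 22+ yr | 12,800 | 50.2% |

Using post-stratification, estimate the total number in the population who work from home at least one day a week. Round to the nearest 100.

Apply each group's respondent rate to its population count:
  0–7 yr: 5,200 × 61% = 3172
  8–13 yr: 5,200 × 31.9% = 1658.8
  14–19 yr: 6,800 × 34.4% = 2339.2
  20–21 yr: 10,000 × 57.3% = 5730
  22+ yr: 12,800 × 50.2% = 6425.6
Estimated total = 19325.6 → 19,300.

19,300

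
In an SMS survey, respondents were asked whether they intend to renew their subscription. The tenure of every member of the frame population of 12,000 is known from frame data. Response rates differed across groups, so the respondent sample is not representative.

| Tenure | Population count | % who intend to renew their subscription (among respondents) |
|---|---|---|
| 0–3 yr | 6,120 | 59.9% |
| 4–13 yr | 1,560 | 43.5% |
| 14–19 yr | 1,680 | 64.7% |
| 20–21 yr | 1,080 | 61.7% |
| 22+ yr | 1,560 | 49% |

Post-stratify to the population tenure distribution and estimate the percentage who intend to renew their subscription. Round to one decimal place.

57.2%

Weight each group's respondent value by its population share:
  0–3 yr: (6,120/12,000) × 59.9 = 30.549
  4–13 yr: (1,560/12,000) × 43.5 = 5.655
  14–19 yr: (1,680/12,000) × 64.7 = 9.058
  20–21 yr: (1,080/12,000) × 61.7 = 5.553
  22+ yr: (1,560/12,000) × 49 = 6.37
Post-stratified estimate = 57.185 → 57.2%.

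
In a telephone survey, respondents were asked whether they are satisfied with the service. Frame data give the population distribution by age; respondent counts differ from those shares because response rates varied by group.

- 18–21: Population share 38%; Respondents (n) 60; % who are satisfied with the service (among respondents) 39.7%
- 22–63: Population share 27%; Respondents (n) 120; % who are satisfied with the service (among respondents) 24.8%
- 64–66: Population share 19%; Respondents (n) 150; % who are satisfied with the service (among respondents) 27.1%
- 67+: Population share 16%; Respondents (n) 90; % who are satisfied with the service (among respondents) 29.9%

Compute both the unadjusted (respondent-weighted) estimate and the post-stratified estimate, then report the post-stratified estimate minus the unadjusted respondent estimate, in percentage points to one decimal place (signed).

Naive respondent-only estimate (weights = respondent counts):
  (60/420)×39.7 + (120/420)×24.8 + (150/420)×27.1 + (90/420)×29.9 = 28.8429%
Post-stratifying to population shares instead:
  0.38×39.7 + 0.27×24.8 + 0.19×27.1 + 0.16×29.9 = 31.715%
Difference = 31.715 − 28.8429 = 2.8721 pp.

+2.9 percentage points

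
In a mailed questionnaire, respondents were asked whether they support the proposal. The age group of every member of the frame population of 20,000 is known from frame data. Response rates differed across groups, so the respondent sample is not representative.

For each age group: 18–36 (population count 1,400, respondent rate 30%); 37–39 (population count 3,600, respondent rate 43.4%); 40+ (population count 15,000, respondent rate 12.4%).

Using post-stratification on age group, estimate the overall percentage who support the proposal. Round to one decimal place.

19.2%

Each cell contributes population-share × respondent value:
  18–36: (1,400/20,000) × 30 = 2.1
  37–39: (3,600/20,000) × 43.4 = 7.812
  40+: (15,000/20,000) × 12.4 = 9.3
Post-stratified estimate = 19.212 → 19.2%.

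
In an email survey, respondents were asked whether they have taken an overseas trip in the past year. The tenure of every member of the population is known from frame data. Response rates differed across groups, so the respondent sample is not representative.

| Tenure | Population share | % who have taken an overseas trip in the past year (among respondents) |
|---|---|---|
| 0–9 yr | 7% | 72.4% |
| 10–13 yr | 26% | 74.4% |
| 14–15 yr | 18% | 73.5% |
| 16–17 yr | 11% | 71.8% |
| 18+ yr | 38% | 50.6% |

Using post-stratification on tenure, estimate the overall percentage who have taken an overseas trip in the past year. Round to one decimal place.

Reweight to the known tenure distribution:
  0–9 yr: 0.07 × 72.4 = 5.068
  10–13 yr: 0.26 × 74.4 = 19.344
  14–15 yr: 0.18 × 73.5 = 13.23
  16–17 yr: 0.11 × 71.8 = 7.898
  18+ yr: 0.38 × 50.6 = 19.228
Post-stratified estimate = 64.768 → 64.8%.

64.8%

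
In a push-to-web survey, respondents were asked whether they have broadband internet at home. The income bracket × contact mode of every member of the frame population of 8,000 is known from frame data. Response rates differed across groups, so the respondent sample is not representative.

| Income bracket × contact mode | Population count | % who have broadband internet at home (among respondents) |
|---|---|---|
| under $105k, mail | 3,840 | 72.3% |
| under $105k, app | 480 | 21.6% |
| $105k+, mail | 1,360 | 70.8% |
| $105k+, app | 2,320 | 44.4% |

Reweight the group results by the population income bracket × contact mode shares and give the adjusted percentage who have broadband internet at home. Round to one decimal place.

Post-stratification weights by population share, not respondent share:
  under $105k, mail: (3,840/8,000) × 72.3 = 34.704
  under $105k, app: (480/8,000) × 21.6 = 1.296
  $105k+, mail: (1,360/8,000) × 70.8 = 12.036
  $105k+, app: (2,320/8,000) × 44.4 = 12.876
Post-stratified estimate = 60.912 → 60.9%.

60.9%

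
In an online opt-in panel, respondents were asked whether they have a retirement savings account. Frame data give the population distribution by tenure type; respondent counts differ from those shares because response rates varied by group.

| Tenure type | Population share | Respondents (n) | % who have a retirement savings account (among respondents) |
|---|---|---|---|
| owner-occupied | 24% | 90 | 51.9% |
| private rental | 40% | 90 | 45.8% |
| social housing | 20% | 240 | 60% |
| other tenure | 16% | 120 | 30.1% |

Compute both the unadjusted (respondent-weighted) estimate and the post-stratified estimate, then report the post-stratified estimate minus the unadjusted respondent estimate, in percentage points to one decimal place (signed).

-2.0 percentage points

Naive respondent-only estimate (weights = respondent counts):
  (90/540)×51.9 + (90/540)×45.8 + (240/540)×60 + (120/540)×30.1 = 49.6389%
Post-stratifying to population shares instead:
  0.24×51.9 + 0.4×45.8 + 0.2×60 + 0.16×30.1 = 47.592%
Difference = 47.592 − 49.6389 = -2.0469 pp.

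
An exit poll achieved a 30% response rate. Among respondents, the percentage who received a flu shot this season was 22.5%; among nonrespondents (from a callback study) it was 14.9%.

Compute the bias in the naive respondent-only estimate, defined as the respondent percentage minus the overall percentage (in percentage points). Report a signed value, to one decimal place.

+5.3 percentage points

Nonresponse fraction = 1 − 0.3 = 0.7.
Bias = (nonresponse fraction) × (respondent percentage − nonrespondent percentage)
     = 0.7 × (22.5 − 14.9) = 0.7 × 7.6 = 5.32.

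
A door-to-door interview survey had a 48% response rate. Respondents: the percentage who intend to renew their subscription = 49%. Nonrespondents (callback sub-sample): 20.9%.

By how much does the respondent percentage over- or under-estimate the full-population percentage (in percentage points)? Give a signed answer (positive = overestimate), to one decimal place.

+14.6 percentage points

Nonresponse fraction = 1 − 0.48 = 0.52.
Bias = (nonresponse fraction) × (respondent percentage − nonrespondent percentage)
     = 0.52 × (49 − 20.9) = 0.52 × 28.1 = 14.612.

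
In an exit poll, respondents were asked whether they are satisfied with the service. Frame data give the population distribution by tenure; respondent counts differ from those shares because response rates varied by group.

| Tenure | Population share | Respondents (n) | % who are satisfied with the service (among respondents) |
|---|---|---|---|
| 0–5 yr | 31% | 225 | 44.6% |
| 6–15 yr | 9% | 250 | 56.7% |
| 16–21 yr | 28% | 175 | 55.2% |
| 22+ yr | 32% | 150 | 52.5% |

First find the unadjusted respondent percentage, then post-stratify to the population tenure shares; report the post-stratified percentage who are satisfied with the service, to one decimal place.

51.2%

Without adjustment, the pooled respondent share is:
  (225/800)×44.6 + (250/800)×56.7 + (175/800)×55.2 + (150/800)×52.5 = 52.1812%
Post-stratifying to population shares instead:
  0.31×44.6 + 0.09×56.7 + 0.28×55.2 + 0.32×52.5 = 51.185%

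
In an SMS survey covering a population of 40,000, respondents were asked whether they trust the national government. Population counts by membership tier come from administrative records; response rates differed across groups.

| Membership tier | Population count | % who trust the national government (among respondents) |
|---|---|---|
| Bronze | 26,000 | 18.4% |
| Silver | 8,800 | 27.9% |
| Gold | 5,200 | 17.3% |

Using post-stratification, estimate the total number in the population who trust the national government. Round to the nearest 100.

Estimated count per cell = population count × respondent percentage:
  Bronze: 26,000 × 18.4% = 4784
  Silver: 8,800 × 27.9% = 2455.2
  Gold: 5,200 × 17.3% = 899.6
Estimated total = 8138.8 → 8,100.

8,100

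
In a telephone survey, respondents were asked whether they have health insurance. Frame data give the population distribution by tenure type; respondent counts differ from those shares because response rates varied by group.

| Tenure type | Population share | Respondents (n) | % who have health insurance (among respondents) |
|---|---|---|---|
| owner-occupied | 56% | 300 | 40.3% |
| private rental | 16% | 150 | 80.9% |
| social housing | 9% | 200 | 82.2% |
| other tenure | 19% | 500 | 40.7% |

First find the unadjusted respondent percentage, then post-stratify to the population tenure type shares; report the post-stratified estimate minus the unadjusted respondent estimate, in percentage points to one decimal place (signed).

Naive respondent-only estimate (weights = respondent counts):
  (300/1150)×40.3 + (150/1150)×80.9 + (200/1150)×82.2 + (500/1150)×40.7 = 53.0565%
Reweighting by population tenure type shares:
  0.56×40.3 + 0.16×80.9 + 0.09×82.2 + 0.19×40.7 = 50.643%
Difference = 50.643 − 53.0565 = -2.4135 pp.

-2.4 percentage points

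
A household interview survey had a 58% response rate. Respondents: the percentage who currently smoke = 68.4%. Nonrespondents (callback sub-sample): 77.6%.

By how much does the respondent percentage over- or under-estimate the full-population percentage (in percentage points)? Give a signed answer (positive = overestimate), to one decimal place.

-3.9 percentage points

Nonresponse fraction = 1 − 0.58 = 0.42.
Bias = (nonresponse fraction) × (respondent percentage − nonrespondent percentage)
     = 0.42 × (68.4 − 77.6) = 0.42 × -9.2 = -3.864.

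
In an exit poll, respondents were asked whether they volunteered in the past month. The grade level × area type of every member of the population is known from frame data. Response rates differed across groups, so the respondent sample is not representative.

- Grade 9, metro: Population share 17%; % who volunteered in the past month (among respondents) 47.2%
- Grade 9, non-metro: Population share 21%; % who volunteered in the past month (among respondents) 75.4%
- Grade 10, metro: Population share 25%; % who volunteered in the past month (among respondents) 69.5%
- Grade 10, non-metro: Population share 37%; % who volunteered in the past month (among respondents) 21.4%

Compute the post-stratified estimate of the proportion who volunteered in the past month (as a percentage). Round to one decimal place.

Weight each group's respondent value by its population share:
  Grade 9, metro: 0.17 × 47.2 = 8.024
  Grade 9, non-metro: 0.21 × 75.4 = 15.834
  Grade 10, metro: 0.25 × 69.5 = 17.375
  Grade 10, non-metro: 0.37 × 21.4 = 7.918
Post-stratified estimate = 49.151 → 49.2%.

49.2%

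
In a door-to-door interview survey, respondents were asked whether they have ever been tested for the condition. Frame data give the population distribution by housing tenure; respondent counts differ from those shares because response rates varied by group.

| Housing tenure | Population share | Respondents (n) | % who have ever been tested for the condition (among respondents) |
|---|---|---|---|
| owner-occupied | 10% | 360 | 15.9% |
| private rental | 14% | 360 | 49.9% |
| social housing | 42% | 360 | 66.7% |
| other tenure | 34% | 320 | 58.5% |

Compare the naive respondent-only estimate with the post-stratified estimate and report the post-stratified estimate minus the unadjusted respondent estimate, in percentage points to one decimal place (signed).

+9.0 percentage points

Unadjusted (pooled respondent) estimate weights by respondent counts:
  (360/1400)×15.9 + (360/1400)×49.9 + (360/1400)×66.7 + (320/1400)×58.5 = 47.4429%
Post-stratified estimate weights by population shares:
  0.1×15.9 + 0.14×49.9 + 0.42×66.7 + 0.34×58.5 = 56.48%
Difference = 56.48 − 47.4429 = 9.0371 pp.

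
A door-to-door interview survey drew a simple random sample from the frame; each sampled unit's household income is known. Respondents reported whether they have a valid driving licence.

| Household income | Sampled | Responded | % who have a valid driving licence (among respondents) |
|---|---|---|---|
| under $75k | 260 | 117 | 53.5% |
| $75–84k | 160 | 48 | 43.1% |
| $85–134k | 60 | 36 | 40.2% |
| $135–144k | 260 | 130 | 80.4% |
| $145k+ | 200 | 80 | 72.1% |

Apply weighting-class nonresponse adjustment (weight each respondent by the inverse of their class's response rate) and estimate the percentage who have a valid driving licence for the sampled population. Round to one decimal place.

Class response rates: under $75k 117/260 = 45%, $75–84k 48/160 = 30%, $85–134k 36/60 = 60%, $135–144k 130/260 = 50%, $145k+ 80/200 = 40%.
Each respondent's weight = sampled/responded in their class; summing within a class gives n_sampled, so:
  under $75k: 260 × 53.5 = 13,910
  $75–84k: 160 × 43.1 = 6896
  $85–134k: 60 × 40.2 = 2412
  $135–144k: 260 × 80.4 = 20,904
  $145k+: 200 × 72.1 = 14420
Adjusted estimate = 58,542 / 940 = 62.2787 → 62.3%.

62.3%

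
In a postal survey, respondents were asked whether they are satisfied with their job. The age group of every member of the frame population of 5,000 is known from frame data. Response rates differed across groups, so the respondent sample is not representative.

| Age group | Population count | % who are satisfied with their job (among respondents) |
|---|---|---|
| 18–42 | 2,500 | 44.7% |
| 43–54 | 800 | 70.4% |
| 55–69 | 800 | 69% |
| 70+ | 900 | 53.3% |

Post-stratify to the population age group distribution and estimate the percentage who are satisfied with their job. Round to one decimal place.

Each cell contributes population-share × respondent value:
  18–42: (2,500/5,000) × 44.7 = 22.35
  43–54: (800/5,000) × 70.4 = 11.264
  55–69: (800/5,000) × 69 = 11.04
  70+: (900/5,000) × 53.3 = 9.594
Post-stratified estimate = 54.248 → 54.2%.

54.2%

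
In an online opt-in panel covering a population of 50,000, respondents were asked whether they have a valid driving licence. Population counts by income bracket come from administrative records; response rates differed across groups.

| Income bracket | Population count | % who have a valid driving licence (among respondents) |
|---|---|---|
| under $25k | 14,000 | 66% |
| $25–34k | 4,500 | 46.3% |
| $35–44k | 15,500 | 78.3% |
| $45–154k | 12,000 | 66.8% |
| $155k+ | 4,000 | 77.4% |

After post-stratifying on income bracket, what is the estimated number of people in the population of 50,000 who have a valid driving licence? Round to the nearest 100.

Estimated count per cell = population count × respondent percentage:
  under $25k: 14,000 × 66% = 9240
  $25–34k: 4,500 × 46.3% = 2083.5
  $35–44k: 15,500 × 78.3% = 12136.5
  $45–154k: 12,000 × 66.8% = 8016
  $155k+: 4,000 × 77.4% = 3096
Estimated total = 34,572 → 34,600.

34,600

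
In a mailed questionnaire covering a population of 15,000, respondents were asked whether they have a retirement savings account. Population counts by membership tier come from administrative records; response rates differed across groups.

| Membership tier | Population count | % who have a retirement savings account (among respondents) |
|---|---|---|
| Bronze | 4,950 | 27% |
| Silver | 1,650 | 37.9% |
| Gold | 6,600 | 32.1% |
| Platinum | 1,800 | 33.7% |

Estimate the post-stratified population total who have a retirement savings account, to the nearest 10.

4,690

Apply each group's respondent rate to its population count:
  Bronze: 4,950 × 27% = 1336.5
  Silver: 1,650 × 37.9% = 625.35
  Gold: 6,600 × 32.1% = 2118.6
  Platinum: 1,800 × 33.7% = 606.6
Estimated total = 4687.05 → 4,690.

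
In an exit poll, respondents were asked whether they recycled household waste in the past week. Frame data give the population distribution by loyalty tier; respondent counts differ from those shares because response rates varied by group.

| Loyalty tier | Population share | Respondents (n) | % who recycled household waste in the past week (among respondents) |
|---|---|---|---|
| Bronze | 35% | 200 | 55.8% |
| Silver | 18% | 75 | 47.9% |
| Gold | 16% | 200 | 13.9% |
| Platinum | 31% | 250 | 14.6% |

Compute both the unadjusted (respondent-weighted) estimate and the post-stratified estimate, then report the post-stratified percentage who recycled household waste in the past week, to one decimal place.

34.9%

Unadjusted (pooled respondent) estimate weights by respondent counts:
  (200/725)×55.8 + (75/725)×47.9 + (200/725)×13.9 + (250/725)×14.6 = 29.2172%
Post-stratified estimate weights by population shares:
  0.35×55.8 + 0.18×47.9 + 0.16×13.9 + 0.31×14.6 = 34.902%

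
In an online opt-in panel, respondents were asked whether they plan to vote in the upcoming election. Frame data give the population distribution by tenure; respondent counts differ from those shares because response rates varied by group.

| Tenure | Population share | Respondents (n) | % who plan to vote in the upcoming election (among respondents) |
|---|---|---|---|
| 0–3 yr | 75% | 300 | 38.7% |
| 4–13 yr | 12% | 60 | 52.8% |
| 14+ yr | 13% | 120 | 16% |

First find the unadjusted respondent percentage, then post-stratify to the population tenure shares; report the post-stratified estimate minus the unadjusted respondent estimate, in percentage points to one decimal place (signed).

+2.7 percentage points

Unadjusted (pooled respondent) estimate weights by respondent counts:
  (300/480)×38.7 + (60/480)×52.8 + (120/480)×16 = 34.7875%
Reweighting by population tenure shares:
  0.75×38.7 + 0.12×52.8 + 0.13×16 = 37.441%
Difference = 37.441 − 34.7875 = 2.6535 pp.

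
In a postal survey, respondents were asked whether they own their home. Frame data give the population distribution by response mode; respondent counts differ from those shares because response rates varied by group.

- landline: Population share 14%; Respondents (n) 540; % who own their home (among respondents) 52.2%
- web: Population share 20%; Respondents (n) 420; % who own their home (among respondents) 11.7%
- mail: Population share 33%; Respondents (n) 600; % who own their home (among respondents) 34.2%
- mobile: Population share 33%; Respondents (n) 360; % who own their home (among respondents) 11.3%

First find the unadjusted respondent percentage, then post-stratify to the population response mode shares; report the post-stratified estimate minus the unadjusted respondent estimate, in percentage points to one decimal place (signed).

Without adjustment, the pooled respondent share is:
  (540/1920)×52.2 + (420/1920)×11.7 + (600/1920)×34.2 + (360/1920)×11.3 = 30.0469%
Reweighting by population response mode shares:
  0.14×52.2 + 0.2×11.7 + 0.33×34.2 + 0.33×11.3 = 24.663%
Difference = 24.663 − 30.0469 = -5.3839 pp.

-5.4 percentage points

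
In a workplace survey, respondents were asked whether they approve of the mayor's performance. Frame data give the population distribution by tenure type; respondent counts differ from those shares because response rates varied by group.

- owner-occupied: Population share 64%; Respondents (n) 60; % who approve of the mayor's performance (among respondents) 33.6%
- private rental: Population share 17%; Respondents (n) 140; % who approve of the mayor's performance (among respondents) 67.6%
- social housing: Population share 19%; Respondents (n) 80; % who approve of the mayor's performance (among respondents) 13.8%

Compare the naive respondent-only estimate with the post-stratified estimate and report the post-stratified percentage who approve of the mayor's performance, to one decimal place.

Naive respondent-only estimate (weights = respondent counts):
  (60/280)×33.6 + (140/280)×67.6 + (80/280)×13.8 = 44.9429%
Post-stratifying to population shares instead:
  0.64×33.6 + 0.17×67.6 + 0.19×13.8 = 35.618%

35.6%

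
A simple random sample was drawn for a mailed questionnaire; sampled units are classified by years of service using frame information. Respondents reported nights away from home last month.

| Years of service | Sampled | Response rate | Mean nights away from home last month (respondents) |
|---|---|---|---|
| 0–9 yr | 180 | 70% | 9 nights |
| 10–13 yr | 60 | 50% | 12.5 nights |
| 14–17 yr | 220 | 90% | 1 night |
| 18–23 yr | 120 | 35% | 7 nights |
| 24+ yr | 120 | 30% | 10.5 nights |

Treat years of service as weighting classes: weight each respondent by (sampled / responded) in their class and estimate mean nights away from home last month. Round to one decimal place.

6.7

Each respondent's weight = sampled/responded in their class; summing within a class gives n_sampled, so:
  0–9 yr: 180 × 9 = 1620
  10–13 yr: 60 × 12.5 = 750
  14–17 yr: 220 × 1 = 220
  18–23 yr: 120 × 7 = 840
  24+ yr: 120 × 10.5 = 1260
Adjusted estimate = 4690 / 700 = 6.7 → 6.7.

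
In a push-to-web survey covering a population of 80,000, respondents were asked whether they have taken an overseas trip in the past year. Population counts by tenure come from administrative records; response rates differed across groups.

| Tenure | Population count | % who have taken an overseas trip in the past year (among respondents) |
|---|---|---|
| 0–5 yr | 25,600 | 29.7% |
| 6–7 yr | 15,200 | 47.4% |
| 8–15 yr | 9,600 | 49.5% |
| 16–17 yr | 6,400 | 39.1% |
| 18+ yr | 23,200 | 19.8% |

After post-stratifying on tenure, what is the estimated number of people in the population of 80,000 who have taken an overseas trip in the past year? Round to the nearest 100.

Apply each group's respondent rate to its population count:
  0–5 yr: 25,600 × 29.7% = 7603.2
  6–7 yr: 15,200 × 47.4% = 7204.8
  8–15 yr: 9,600 × 49.5% = 4752
  16–17 yr: 6,400 × 39.1% = 2502.4
  18+ yr: 23,200 × 19.8% = 4593.6
Estimated total = 26,656 → 26,700.

26,700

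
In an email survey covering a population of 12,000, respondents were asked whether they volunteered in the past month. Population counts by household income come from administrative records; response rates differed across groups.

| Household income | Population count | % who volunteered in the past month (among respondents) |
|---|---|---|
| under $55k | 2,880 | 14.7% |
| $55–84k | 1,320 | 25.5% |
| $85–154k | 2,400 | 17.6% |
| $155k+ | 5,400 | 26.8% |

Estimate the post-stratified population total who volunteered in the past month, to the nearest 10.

2,630

Each cell contributes its population count × the respondent rate:
  under $55k: 2,880 × 14.7% = 423.36
  $55–84k: 1,320 × 25.5% = 336.6
  $85–154k: 2,400 × 17.6% = 422.4
  $155k+: 5,400 × 26.8% = 1447.2
Estimated total = 2629.56 → 2,630.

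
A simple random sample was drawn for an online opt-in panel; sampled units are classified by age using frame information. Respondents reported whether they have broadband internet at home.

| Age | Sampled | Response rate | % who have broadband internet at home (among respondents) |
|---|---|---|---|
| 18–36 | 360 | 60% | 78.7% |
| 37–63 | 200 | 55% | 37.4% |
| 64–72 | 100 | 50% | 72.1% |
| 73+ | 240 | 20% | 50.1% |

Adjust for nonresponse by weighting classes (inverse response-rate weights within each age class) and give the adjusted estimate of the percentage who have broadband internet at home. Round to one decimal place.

61.2%

With weight = n_sampled/n_responded per class, the weighted class total is n_sampled:
  18–36: 360 × 78.7 = 28,332
  37–63: 200 × 37.4 = 7480
  64–72: 100 × 72.1 = 7210
  73+: 240 × 50.1 = 12,024
Adjusted estimate = 55,046 / 900 = 61.1622 → 61.2%.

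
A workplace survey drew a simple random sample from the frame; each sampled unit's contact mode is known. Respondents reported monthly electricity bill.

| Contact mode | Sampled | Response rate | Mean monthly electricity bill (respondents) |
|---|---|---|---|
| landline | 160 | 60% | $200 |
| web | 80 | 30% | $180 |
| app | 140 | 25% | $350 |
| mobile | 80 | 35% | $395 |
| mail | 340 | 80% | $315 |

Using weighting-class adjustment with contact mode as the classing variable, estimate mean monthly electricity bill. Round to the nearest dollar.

Inverse-response-rate weighting restores each class to its sampled count, so class totals weight by n_sampled:
  landline: 160 × 200 = 32,000
  web: 80 × 180 = 14,400
  app: 140 × 350 = 49,000
  mobile: 80 × 395 = 31,600
  mail: 340 × 315 = 107,100
Adjusted estimate = 234,100 / 800 = 292.625 → $293.

$293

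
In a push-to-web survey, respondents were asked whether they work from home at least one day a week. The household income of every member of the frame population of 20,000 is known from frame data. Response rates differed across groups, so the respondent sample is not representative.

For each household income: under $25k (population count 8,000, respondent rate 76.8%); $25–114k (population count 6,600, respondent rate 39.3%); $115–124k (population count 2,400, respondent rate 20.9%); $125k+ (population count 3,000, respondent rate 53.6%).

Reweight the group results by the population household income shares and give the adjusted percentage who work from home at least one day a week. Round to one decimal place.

54.2%

Weight each group's respondent value by its population share:
  under $25k: (8,000/20,000) × 76.8 = 30.72
  $25–114k: (6,600/20,000) × 39.3 = 12.969
  $115–124k: (2,400/20,000) × 20.9 = 2.508
  $125k+: (3,000/20,000) × 53.6 = 8.04
Post-stratified estimate = 54.237 → 54.2%.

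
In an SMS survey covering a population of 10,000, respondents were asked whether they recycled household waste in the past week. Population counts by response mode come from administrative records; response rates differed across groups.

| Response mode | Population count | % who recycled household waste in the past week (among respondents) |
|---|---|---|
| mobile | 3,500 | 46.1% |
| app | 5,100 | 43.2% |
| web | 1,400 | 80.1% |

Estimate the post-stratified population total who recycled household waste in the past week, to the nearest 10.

Apply each group's respondent rate to its population count:
  mobile: 3,500 × 46.1% = 1613.5
  app: 5,100 × 43.2% = 2203.2
  web: 1,400 × 80.1% = 1121.4
Estimated total = 4938.1 → 4,940.

4,940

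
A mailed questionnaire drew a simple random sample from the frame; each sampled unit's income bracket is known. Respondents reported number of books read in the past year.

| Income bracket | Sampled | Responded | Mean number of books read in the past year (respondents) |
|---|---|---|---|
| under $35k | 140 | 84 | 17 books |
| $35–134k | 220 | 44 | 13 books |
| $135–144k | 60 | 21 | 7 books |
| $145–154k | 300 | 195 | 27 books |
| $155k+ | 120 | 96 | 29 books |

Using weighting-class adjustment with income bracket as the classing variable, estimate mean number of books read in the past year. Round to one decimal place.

Class response rates: under $35k 84/140 = 60%, $35–134k 44/220 = 20%, $135–144k 21/60 = 35%, $145–154k 195/300 = 65%, $155k+ 96/120 = 80%.
With weight = n_sampled/n_responded per class, the weighted class total is n_sampled:
  under $35k: 140 × 17 = 2380
  $35–134k: 220 × 13 = 2860
  $135–144k: 60 × 7 = 420
  $145–154k: 300 × 27 = 8100
  $155k+: 120 × 29 = 3480
Adjusted estimate = 17,240 / 840 = 20.5238 → 20.5.

20.5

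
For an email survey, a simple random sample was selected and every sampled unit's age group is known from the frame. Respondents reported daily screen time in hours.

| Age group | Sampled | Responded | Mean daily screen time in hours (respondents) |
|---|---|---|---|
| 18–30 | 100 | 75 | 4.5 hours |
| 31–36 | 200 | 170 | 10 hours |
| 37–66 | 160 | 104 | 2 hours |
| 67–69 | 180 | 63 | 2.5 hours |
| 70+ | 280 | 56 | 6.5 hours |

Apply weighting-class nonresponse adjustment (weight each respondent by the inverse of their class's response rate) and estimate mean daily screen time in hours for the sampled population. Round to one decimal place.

5.5

Response rates by class: 18–30 75/100 = 75%, 31–36 170/200 = 85%, 37–66 104/160 = 65%, 67–69 63/180 = 35%, 70+ 56/280 = 20%.
Weighting each respondent by the inverse class response rate inflates each class back to its sampled size, so the class weight is n_sampled:
  18–30: 100 × 4.5 = 450
  31–36: 200 × 10 = 2000
  37–66: 160 × 2 = 320
  67–69: 180 × 2.5 = 450
  70+: 280 × 6.5 = 1820
Adjusted estimate = 5040 / 920 = 5.47826 → 5.5.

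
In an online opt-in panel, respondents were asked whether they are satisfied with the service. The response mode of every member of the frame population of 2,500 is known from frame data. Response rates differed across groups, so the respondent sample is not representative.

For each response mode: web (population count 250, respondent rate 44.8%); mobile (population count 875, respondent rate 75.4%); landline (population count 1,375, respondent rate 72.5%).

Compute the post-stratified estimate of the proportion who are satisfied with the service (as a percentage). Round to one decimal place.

70.7%

Each cell contributes population-share × respondent value:
  web: (250/2,500) × 44.8 = 4.48
  mobile: (875/2,500) × 75.4 = 26.39
  landline: (1,375/2,500) × 72.5 = 39.875
Post-stratified estimate = 70.745 → 70.7%.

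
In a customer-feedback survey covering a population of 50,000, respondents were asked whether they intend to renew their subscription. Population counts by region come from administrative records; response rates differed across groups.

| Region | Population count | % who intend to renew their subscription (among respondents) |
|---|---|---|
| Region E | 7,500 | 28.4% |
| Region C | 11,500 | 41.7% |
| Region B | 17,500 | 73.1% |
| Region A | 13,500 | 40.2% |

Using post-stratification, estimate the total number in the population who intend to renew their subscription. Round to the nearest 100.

25,100

Estimated count per cell = population count × respondent percentage:
  Region E: 7,500 × 28.4% = 2130
  Region C: 11,500 × 41.7% = 4795.5
  Region B: 17,500 × 73.1% = 12792.5
  Region A: 13,500 × 40.2% = 5427
Estimated total = 25,145 → 25,100.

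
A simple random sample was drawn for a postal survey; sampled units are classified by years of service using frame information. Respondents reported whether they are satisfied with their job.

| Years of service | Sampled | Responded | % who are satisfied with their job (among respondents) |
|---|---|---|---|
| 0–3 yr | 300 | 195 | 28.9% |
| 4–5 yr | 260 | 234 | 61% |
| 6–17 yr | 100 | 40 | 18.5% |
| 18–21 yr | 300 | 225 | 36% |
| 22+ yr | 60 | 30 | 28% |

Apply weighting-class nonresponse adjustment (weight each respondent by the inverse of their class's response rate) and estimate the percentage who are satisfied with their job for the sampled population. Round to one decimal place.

38.1%

Class response rates: 0–3 yr 195/300 = 65%, 4–5 yr 234/260 = 90%, 6–17 yr 40/100 = 40%, 18–21 yr 225/300 = 75%, 22+ yr 30/60 = 50%.
With weight = n_sampled/n_responded per class, the weighted class total is n_sampled:
  0–3 yr: 300 × 28.9 = 8670
  4–5 yr: 260 × 61 = 15,860
  6–17 yr: 100 × 18.5 = 1850
  18–21 yr: 300 × 36 = 10,800
  22+ yr: 60 × 28 = 1680
Adjusted estimate = 38,860 / 1,020 = 38.098 → 38.1%.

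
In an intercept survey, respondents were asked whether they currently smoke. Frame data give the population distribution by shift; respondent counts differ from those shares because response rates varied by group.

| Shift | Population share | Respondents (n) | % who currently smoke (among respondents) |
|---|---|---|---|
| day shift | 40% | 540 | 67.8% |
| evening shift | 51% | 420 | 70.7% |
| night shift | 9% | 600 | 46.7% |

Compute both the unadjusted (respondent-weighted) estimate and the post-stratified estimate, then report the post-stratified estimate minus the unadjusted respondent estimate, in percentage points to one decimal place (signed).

+6.9 percentage points

Without adjustment, the pooled respondent share is:
  (540/1560)×67.8 + (420/1560)×70.7 + (600/1560)×46.7 = 60.4654%
Post-stratifying to population shares instead:
  0.4×67.8 + 0.51×70.7 + 0.09×46.7 = 67.38%
Difference = 67.38 − 60.4654 = 6.9146 pp.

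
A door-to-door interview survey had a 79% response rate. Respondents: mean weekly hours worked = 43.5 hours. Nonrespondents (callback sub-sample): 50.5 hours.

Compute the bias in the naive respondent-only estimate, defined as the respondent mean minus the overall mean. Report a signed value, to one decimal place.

Nonresponse fraction = 1 − 0.79 = 0.21.
Bias = (nonresponse fraction) × (respondent mean − nonrespondent mean)
     = 0.21 × (43.5 − 50.5) = 0.21 × -7 = -1.47.

-1.5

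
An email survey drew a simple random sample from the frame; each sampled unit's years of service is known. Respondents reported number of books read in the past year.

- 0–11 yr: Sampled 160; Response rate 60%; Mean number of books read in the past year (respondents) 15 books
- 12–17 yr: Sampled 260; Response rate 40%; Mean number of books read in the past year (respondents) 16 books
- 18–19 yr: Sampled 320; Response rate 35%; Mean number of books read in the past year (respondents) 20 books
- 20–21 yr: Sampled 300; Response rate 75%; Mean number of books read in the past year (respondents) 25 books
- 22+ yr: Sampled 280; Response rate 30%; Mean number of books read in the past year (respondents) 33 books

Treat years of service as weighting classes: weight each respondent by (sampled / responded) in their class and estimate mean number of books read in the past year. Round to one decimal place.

22.5

Weighting each respondent by the inverse class response rate inflates each class back to its sampled size, so the class weight is n_sampled:
  0–11 yr: 160 × 15 = 2400
  12–17 yr: 260 × 16 = 4160
  18–19 yr: 320 × 20 = 6400
  20–21 yr: 300 × 25 = 7500
  22+ yr: 280 × 33 = 9240
Adjusted estimate = 29,700 / 1,320 = 22.5 → 22.5.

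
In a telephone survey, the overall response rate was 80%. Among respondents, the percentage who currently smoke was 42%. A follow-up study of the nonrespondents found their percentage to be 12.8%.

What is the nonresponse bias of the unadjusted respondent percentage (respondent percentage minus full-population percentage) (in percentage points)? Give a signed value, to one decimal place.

+5.8 percentage points

Nonresponse fraction = 1 − 0.8 = 0.2.
Bias = (nonresponse fraction) × (respondent percentage − nonrespondent percentage)
     = 0.2 × (42 − 12.8) = 0.2 × 29.2 = 5.84.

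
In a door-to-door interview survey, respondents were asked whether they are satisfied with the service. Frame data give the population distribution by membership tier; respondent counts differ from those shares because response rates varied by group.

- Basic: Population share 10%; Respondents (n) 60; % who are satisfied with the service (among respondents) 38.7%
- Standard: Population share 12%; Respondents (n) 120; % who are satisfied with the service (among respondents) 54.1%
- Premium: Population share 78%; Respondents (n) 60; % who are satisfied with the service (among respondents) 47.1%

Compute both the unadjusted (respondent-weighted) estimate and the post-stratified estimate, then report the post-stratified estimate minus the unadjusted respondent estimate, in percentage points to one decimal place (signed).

Unadjusted (pooled respondent) estimate weights by respondent counts:
  (60/240)×38.7 + (120/240)×54.1 + (60/240)×47.1 = 48.5%
Post-stratified estimate weights by population shares:
  0.1×38.7 + 0.12×54.1 + 0.78×47.1 = 47.1%
Difference = 47.1 − 48.5 = -1.4 pp.

-1.4 percentage points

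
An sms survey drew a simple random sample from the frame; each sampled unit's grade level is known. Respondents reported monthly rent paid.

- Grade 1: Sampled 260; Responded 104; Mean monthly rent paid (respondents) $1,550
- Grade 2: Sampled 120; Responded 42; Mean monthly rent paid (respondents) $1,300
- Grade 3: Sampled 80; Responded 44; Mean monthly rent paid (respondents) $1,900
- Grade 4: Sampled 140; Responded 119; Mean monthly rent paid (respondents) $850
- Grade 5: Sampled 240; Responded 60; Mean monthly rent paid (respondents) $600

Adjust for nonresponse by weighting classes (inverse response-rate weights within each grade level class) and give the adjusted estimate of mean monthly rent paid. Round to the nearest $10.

$1,160

Response rates by class: Grade 1 104/260 = 40%, Grade 2 42/120 = 35%, Grade 3 44/80 = 55%, Grade 4 119/140 = 85%, Grade 5 60/240 = 25%.
Weighting each respondent by the inverse class response rate inflates each class back to its sampled size, so the class weight is n_sampled:
  Grade 1: 260 × 1550 = 403,000
  Grade 2: 120 × 1300 = 156,000
  Grade 3: 80 × 1900 = 152,000
  Grade 4: 140 × 850 = 119,000
  Grade 5: 240 × 600 = 144,000
Adjusted estimate = 974,000 / 840 = 1159.52 → $1,160.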